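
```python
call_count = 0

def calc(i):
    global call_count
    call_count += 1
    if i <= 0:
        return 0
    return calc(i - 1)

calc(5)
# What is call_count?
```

Linear recursion stepping by 1: 6 calls from i=5 down to ≤0.

Answer: 6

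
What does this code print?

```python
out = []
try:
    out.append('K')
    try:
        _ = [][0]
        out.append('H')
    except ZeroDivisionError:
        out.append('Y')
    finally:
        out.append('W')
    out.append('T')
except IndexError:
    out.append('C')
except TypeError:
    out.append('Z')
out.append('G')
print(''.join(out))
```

Execution trace: 'K' (try body) → 'W' (inner finally) → 'C' (except IndexError) → 'G' (after the try/except). Output: KWCG

Answer: KWCG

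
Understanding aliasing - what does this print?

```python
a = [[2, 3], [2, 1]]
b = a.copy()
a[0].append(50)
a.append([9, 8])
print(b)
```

Key concept: shallow copy with nested lists.
Step by step:
`a = [[2, 3], [2, 1]]` → a = [[2, 3], [2, 1]]
`b = a.copy()` → b = [[2, 3], [2, 1]]
`a[0].append(50)` → a = [[2, 3, 50], [2, 1]]; b = [[2, 3, 50], [2, 1]]
`a.append([9, 8])` → a = [[2, 3, 50], [2, 1], [9, 8]]
`print(b)` → prints [[2, 3, 50], [2, 1]]

Answer: [[2, 3, 50], [2, 1]]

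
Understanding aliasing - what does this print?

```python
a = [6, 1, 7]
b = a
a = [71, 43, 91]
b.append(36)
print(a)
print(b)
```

Key concept: rebinding vs mutation: a is rebound to a new list, b still points at the original.
Step by step:
`a = [6, 1, 7]` → a = [6, 1, 7]
`b = a` → b = [6, 1, 7] (same object as a)
`a = [71, 43, 91]` → a = [71, 43, 91]
`b.append(36)` → b = [6, 1, 7, 36]
`print(a)` → prints [71, 43, 91]
`print(b)` → prints [6, 1, 7, 36]

Answer:
[71, 43, 91]
[6, 1, 7, 36]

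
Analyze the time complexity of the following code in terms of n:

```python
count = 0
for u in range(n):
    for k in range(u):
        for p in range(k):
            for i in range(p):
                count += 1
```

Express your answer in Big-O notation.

Each loop level contributes: n × n × n × n. Multiplying the contributions gives O(n^4).

Answer: O(n^4)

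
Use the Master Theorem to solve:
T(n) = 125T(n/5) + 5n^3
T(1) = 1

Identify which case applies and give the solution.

a=125, b=5, f(n)=5n^3. log_5(125) = 3. Since c=3 = 3, Case 2 applies: T(n) = Θ(n^log_b(a) · log n) = O(n^3 log n).

Answer: O(n^3 log n) - Case 2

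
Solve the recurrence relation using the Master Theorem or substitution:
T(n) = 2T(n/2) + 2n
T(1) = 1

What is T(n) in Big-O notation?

By Master Theorem: a=2, b=2, f(n)=2n. Since log_2(2) = 1 and f(n) = Θ(n^1), Case 2 applies. T(n) = O(n log n).

Answer: O(n log n)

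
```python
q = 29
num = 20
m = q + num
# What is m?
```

Trace:
`q = 29` → q = 29
`num = 20` → num = 20
`m = q + num` → m = 49
So m = 49

Answer: 49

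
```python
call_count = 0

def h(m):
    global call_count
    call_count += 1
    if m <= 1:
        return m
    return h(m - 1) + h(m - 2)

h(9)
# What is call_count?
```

Calls(m) = 1 + Calls(m-1) + Calls(m-2); Calls(0)=Calls(1)=1. For m=9 this gives 109.

Answer: 109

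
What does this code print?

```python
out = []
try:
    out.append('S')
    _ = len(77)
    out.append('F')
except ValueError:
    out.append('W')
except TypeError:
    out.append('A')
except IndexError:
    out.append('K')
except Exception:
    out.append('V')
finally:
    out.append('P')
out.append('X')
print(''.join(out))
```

Execution trace: 'S' (try body) → 'A' (except TypeError) → 'P' (finally) → 'X' (after the try/except). Output: SAPX

Answer: SAPX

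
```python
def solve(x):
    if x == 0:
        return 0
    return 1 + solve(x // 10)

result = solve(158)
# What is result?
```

Count of digits of 158: 3

Answer: 3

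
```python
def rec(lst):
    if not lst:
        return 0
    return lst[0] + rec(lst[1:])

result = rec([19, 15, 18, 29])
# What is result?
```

19 + 15 + 18 + 29 + 0 = 81

Answer: 81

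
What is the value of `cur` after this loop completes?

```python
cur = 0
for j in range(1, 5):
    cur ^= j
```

XOR of 1 to 4
`cur` takes the values: 0 → 1 → 3 → 0 → 4

Answer: 4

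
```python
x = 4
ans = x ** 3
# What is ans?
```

Trace:
`x = 4` → x = 4
`ans = x ** 3` → ans = 64
So ans = 64

Answer: 64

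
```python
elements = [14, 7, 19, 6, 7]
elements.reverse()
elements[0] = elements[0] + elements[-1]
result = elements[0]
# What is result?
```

Trace:
`elements = [14, 7, 19, 6, 7]` → elements = [14, 7, 19, 6, 7]
`elements.reverse()` → elements = [7, 6, 19, 7, 14]
`elements[0] = elements[0] + elements[-1]` → elements = [21, 6, 19, 7, 14]
`result = elements[0]` → result = 21
So result = 21

Answer: 21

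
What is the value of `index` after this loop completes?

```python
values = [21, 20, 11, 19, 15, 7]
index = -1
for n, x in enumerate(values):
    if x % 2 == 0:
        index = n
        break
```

First even number index in [21, 20, 11, 19, 15, 7]
`index` takes the values: -1 → 1

Answer: 1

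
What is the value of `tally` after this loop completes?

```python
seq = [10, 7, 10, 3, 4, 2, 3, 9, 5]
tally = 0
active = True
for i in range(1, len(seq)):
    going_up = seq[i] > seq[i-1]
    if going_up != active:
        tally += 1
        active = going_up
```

Count direction changes in [10, 7, 10, 3, 4, 2, 3, 9, 5]
`tally` takes the values: 0 → 1 → 2 → 3 → 4 → 5 → 6 → 7

Answer: 7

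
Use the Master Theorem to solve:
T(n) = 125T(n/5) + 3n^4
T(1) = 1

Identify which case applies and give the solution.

a=125, b=5, f(n)=3n^4. log_5(125) = 3. Since c=4 > 3 and the regularity condition holds (125(n/5)^4 = (125/5^4)n^4 with 125/5^4 < 1), Case 3 applies: T(n) = Θ(f(n)) = O(n^4).

Answer: O(n^4) - Case 3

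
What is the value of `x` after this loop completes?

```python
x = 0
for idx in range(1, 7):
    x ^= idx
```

XOR of 1 to 6
`x` takes the values: 0 → 1 → 3 → 0 → 4 → 1 → 7

Answer: 7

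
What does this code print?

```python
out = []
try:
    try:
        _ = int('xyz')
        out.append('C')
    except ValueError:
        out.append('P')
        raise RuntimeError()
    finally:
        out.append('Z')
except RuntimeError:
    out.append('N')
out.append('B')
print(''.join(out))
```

Execution trace: 'P' (inner except ValueError) → 'Z' (inner finally) → 'N' (outer except RuntimeError) → 'B' (after the try/except). Output: PZNB

Answer: PZNB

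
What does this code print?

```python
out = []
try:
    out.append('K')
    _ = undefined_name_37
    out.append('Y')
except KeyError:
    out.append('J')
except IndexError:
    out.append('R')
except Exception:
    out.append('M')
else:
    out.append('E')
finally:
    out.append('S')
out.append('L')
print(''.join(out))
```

Execution trace: 'K' (try body) → 'M' (except Exception) → 'S' (finally) → 'L' (after the try/except). Output: KMSL

Answer: KMSL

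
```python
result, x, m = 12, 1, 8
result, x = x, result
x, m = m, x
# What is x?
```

Trace:
`result, x, m = 12, 1, 8` → result = 12; x = 1; m = 8
`result, x = x, result` → result = 1; x = 12
`x, m = m, x` → x = 8; m = 12
So x = 8

Answer: 8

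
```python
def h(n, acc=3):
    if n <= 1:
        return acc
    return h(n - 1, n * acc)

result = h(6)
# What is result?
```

Accumulator trace (n, acc): (6, 3) -> (5, 18) -> (4, 90) -> (3, 360) -> (2, 1080) -> (1, 2160) -> return 2160

Answer: 2160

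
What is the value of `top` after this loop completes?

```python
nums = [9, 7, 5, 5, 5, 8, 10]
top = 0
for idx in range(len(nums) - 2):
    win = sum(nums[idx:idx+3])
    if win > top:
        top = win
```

Max sum of 3-element window in [9, 7, 5, 5, 5, 8, 10]
`top` takes the values: 0 → 21 → 23

Answer: 23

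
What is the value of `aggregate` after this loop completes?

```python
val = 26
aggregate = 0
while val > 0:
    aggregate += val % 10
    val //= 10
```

Sum digits of 26
`aggregate` takes the values: 0 → 6 → 8

Answer: 8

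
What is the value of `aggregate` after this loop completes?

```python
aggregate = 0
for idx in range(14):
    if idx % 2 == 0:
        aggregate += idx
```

Sum of even numbers 0 to 13
`aggregate` takes the values: 0 → 2 → 6 → 12 → 20 → 30 → 42

Answer: 42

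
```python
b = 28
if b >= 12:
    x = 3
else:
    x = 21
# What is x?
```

Trace:
`b = 28` → b = 28
`if b >= 12: ...` → b >= 12 is True → x = 3
So x = 3

Answer: 3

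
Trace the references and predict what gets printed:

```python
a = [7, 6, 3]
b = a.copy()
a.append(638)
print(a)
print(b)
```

Key concept: list.copy() creates independent copy.
Step by step:
`a = [7, 6, 3]` → a = [7, 6, 3]
`b = a.copy()` → b = [7, 6, 3]
`a.append(638)` → a = [7, 6, 3, 638]
`print(a)` → prints [7, 6, 3, 638]
`print(b)` → prints [7, 6, 3]

Answer:
[7, 6, 3, 638]
[7, 6, 3]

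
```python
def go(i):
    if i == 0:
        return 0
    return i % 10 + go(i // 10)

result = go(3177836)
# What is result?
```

Sum of digits of 3177836: 6 + 3 + 8 + 7 + 7 + 1 + 3 = 35

Answer: 35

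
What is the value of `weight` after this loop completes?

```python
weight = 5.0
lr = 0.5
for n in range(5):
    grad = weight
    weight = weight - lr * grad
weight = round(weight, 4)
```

Gradient descent: w = 5.0 * (1 - 0.5)^5
`weight` takes the values: 5.0 → 2.5 → 1.25 → 0.625 → 0.3125 → 0.15625 → 0.1562

Answer: 0.1562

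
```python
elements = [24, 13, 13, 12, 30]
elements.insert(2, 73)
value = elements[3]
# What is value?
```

Trace:
`elements = [24, 13, 13, 12, 30]` → elements = [24, 13, 13, 12, 30]
`elements.insert(2, 73)` → elements = [24, 13, 73, 13, 12, 30]
`value = elements[3]` → value = 13
So value = 13

Answer: 13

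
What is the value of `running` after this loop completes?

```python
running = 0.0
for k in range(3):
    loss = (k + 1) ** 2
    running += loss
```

Sum of squared losses 1² + 2² + ... + 3²
`running` takes the values: 0.0 → 1.0 → 5.0 → 14.0

Answer: 14.0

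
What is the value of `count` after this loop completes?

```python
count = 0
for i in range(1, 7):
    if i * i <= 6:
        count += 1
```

Count numbers where i² ≤ 6
`count` takes the values: 0 → 1 → 2

Answer: 2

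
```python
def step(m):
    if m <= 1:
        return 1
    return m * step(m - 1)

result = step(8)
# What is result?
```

step(8) = 8 * 7 * 6 * 5 * 4 * 3 * 2 * 1 = 40320

Answer: 40320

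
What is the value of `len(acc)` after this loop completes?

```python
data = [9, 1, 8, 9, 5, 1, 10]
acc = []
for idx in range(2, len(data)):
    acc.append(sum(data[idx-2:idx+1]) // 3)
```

Number of 3-element averages
`acc` takes the values: [] → [6] → [6, 6] → [6, 6, 7] → [6, 6, 7, 5] → [6, 6, 7, 5, 5]
So `len(acc)` = 5

Answer: 5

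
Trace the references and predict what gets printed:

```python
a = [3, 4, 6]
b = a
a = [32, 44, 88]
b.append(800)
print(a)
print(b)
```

Key concept: rebinding vs mutation: a is rebound to a new list, b still points at the original.
Step by step:
`a = [3, 4, 6]` → a = [3, 4, 6]
`b = a` → b = [3, 4, 6] (same object as a)
`a = [32, 44, 88]` → a = [32, 44, 88]
`b.append(800)` → b = [3, 4, 6, 800]
`print(a)` → prints [32, 44, 88]
`print(b)` → prints [3, 4, 6, 800]

Answer:
[32, 44, 88]
[3, 4, 6, 800]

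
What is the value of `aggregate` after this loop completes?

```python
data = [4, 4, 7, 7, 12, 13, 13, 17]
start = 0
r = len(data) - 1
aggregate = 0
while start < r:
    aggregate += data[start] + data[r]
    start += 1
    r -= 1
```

Sum of pairs from ends
`aggregate` takes the values: 0 → 21 → 38 → 58 → 77

Answer: 77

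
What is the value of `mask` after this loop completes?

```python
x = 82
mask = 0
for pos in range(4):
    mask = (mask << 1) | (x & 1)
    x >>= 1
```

Reverse lowest 4 bits of 82
`mask` takes the values: 0 → 1 → 2 → 4

Answer: 4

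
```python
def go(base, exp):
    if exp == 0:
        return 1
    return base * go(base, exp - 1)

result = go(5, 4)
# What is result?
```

go(5, 4) = 5 * 5 * 5 * 5 = 625

Answer: 625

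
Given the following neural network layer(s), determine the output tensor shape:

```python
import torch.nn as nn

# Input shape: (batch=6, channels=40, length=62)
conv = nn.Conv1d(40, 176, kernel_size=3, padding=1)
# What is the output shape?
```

Input: (6, 40, 62) -> Output: (6, 176, 62)

Answer: (6, 176, 62)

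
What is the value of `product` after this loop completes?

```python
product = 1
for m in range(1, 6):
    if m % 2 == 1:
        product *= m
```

Product of odd numbers 1 to 5
`product` takes the values: 1 → 3 → 15

Answer: 15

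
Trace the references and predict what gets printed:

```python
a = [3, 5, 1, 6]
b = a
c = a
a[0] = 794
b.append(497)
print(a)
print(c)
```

Key concept: multiple aliases.
Step by step:
`a = [3, 5, 1, 6]` → a = [3, 5, 1, 6]
`b = a` → b = [3, 5, 1, 6] (same object as a)
`c = a` → c = [3, 5, 1, 6] (same object as a, b)
`a[0] = 794` → a = [794, 5, 1, 6] (same object as b, c); b = [794, 5, 1, 6] (same object as a, c); c = [794, 5, 1, 6] (same object as a, b)
`b.append(497)` → a = [794, 5, 1, 6, 497] (same object as b, c); b = [794, 5, 1, 6, 497] (same object as a, c); c = [794, 5, 1, 6, 497] (same object as a, b)
`print(a)` → prints [794, 5, 1, 6, 497]
`print(c)` → prints [794, 5, 1, 6, 497]

Answer:
[794, 5, 1, 6, 497]
[794, 5, 1, 6, 497]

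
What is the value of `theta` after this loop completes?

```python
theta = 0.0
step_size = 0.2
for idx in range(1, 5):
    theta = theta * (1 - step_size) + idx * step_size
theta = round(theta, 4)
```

Moving average with lr=0.2
`theta` takes the values: 0.0 → 0.2 → 0.56 → 1.048 → 1.6384

Answer: 1.6384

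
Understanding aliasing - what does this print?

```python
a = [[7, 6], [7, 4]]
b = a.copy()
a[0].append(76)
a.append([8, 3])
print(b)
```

Key concept: shallow copy with nested lists.
Step by step:
`a = [[7, 6], [7, 4]]` → a = [[7, 6], [7, 4]]
`b = a.copy()` → b = [[7, 6], [7, 4]]
`a[0].append(76)` → a = [[7, 6, 76], [7, 4]]; b = [[7, 6, 76], [7, 4]]
`a.append([8, 3])` → a = [[7, 6, 76], [7, 4], [8, 3]]
`print(b)` → prints [[7, 6, 76], [7, 4]]

Answer: [[7, 6, 76], [7, 4]]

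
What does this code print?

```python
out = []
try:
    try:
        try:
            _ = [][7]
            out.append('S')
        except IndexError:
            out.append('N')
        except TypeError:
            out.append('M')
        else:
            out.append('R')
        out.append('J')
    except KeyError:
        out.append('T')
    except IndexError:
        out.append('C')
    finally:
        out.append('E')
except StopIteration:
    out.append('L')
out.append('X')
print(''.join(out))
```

Execution trace: 'N' (inner except IndexError) → 'J' (try body, no exception) → 'E' (finally) → 'X' (after the try/except). Output: NJEX

Answer: NJEX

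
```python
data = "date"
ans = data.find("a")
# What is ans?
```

Trace:
`data = "date"` → data = 'date'
`ans = data.find("a")` → ans = 1
So ans = 1

Answer: 1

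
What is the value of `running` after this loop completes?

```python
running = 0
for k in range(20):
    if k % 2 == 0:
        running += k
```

Sum of even numbers 0 to 19
`running` takes the values: 0 → 2 → 6 → 12 → 20 → 30 → 42 → 56 → 72 → 90

Answer: 90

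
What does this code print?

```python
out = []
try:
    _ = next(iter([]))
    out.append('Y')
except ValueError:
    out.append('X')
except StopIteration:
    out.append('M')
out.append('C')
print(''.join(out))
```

Execution trace: 'M' (except StopIteration) → 'C' (after the try/except). Output: MC

Answer: MC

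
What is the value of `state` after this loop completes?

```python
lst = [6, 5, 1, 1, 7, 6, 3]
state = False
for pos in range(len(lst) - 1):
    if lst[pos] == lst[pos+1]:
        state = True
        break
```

Check consecutive duplicates in [6, 5, 1, 1, 7, 6, 3]
`state` takes the values: False → True

Answer: True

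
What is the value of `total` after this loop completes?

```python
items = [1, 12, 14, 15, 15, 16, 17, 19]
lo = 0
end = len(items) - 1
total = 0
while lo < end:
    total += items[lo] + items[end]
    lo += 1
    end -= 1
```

Sum of pairs from ends
`total` takes the values: 0 → 20 → 49 → 79 → 109

Answer: 109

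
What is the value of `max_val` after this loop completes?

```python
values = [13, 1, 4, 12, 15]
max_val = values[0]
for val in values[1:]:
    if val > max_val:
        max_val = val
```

Maximum of [13, 1, 4, 12, 15]
`max_val` takes the values: 13 → 15

Answer: 15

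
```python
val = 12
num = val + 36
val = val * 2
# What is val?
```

Trace:
`val = 12` → val = 12
`num = val + 36` → num = 48
`val = val * 2` → val = 24
So val = 24

Answer: 24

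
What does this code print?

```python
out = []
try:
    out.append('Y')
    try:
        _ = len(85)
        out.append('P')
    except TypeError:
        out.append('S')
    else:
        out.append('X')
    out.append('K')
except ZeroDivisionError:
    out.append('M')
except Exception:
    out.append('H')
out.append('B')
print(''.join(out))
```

Execution trace: 'Y' (try body) → 'S' (inner except TypeError) → 'K' (try body, no exception) → 'B' (after the try/except). Output: YSKB

Answer: YSKB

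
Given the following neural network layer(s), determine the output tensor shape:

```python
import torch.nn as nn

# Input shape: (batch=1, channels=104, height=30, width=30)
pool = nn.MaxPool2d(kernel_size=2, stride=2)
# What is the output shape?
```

Input: (1, 104, 30, 30) -> Output: (1, 104, 15, 15)

Answer: (1, 104, 15, 15)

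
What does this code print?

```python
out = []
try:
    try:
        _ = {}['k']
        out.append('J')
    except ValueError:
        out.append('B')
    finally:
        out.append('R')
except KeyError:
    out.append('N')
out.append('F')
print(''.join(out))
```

Execution trace: 'R' (finally) → 'N' (outer except KeyError) → 'F' (after the try/except). Output: RNF

Answer: RNF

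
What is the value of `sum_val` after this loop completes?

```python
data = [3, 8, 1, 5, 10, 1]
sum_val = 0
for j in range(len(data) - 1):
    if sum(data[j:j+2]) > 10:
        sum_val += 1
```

Count windows with sum > 10
`sum_val` takes the values: 0 → 1 → 2 → 3

Answer: 3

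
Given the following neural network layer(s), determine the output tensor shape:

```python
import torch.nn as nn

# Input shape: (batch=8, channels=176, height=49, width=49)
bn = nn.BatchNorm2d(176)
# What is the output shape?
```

Input: (8, 176, 49, 49) -> Output: (8, 176, 49, 49)

Answer: (8, 176, 49, 49)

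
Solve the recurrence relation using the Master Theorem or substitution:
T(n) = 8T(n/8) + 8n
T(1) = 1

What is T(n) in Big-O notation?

By Master Theorem: a=8, b=8, f(n)=8n. Since log_8(8) = 1 and f(n) = Θ(n^1), Case 2 applies. T(n) = O(n log n).

Answer: O(n log n)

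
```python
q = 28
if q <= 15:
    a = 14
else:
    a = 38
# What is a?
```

Trace:
`q = 28` → q = 28
`if q <= 15: ...` → q <= 15 is False, take else branch → a = 38
So a = 38

Answer: 38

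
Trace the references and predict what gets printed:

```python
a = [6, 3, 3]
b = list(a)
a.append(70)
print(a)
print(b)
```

Key concept: list() constructor creates copy.
Step by step:
`a = [6, 3, 3]` → a = [6, 3, 3]
`b = list(a)` → b = [6, 3, 3]
`a.append(70)` → a = [6, 3, 3, 70]
`print(a)` → prints [6, 3, 3, 70]
`print(b)` → prints [6, 3, 3]

Answer:
[6, 3, 3, 70]
[6, 3, 3]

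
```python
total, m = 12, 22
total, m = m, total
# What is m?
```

Trace:
`total, m = 12, 22` → total = 12; m = 22
`total, m = m, total` → total = 22; m = 12
So m = 12

Answer: 12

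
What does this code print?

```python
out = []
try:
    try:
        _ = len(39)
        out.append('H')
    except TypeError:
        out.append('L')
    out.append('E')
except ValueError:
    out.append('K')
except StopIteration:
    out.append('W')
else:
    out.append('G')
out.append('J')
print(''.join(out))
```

Execution trace: 'L' (inner except TypeError) → 'E' (try body, no exception) → 'G' (else) → 'J' (after the try/except). Output: LEGJ

Answer: LEGJ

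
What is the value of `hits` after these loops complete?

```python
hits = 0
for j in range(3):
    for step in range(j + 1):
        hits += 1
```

Triangle: 1 + 2 + ... + 3
`hits` takes the values: 0 → 1 → 2 → 3 → 4 → 5 → 6

Answer: 6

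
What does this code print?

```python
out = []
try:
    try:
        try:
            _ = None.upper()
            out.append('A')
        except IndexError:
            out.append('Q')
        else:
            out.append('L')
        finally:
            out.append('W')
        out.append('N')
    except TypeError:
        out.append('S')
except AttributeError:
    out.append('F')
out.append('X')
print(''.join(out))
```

Execution trace: 'W' (inner finally) → 'F' (outer except AttributeError) → 'X' (after the try/except). Output: WFX

Answer: WFX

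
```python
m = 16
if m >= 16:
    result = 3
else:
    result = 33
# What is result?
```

Trace:
`m = 16` → m = 16
`if m >= 16: ...` → m >= 16 is True → result = 3
So result = 3

Answer: 3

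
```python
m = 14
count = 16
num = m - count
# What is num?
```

Trace:
`m = 14` → m = 14
`count = 16` → count = 16
`num = m - count` → num = -2
So num = -2

Answer: -2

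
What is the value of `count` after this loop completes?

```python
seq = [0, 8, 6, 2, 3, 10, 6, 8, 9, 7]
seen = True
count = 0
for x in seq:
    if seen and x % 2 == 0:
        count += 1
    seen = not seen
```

Count even values at even positions
`count` takes the values: 0 → 1 → 2 → 3

Answer: 3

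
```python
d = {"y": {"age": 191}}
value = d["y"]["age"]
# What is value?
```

Trace:
`d = {"y": {"age": 191}}` → d = {'y': {'age': 191}}
`value = d["y"]["age"]` → value = 191
So value = 191

Answer: 191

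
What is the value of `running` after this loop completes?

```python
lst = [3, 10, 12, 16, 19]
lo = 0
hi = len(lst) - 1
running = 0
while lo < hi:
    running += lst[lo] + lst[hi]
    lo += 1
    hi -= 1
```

Sum of pairs from ends
`running` takes the values: 0 → 22 → 48

Answer: 48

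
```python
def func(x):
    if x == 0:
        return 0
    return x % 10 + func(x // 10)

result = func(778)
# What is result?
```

Sum of digits of 778: 8 + 7 + 7 = 22

Answer: 22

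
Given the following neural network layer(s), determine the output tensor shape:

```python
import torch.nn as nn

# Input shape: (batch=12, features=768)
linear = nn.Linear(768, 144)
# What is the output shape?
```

Input: (12, 768) -> Output: (12, 144)

Answer: (12, 144)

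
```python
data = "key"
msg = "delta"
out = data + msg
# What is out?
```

Trace:
`data = "key"` → data = 'key'
`msg = "delta"` → msg = 'delta'
`out = data + msg` → out = 'keydelta'
So out = 'keydelta'

Answer: 'keydelta'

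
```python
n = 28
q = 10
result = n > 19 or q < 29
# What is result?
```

Trace:
`n = 28` → n = 28
`q = 10` → q = 10
`result = n > 19 or q < 29` → result = True
So result = True

Answer: True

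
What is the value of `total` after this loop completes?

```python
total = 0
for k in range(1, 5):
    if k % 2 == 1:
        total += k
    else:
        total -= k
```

Add odd, subtract even
`total` takes the values: 0 → 1 → -1 → 2 → -2

Answer: -2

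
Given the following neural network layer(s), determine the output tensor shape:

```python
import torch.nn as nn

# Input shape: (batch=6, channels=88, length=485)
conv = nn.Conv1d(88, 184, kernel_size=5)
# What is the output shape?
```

Input: (6, 88, 485) -> Output: (6, 184, 481)

Answer: (6, 184, 481)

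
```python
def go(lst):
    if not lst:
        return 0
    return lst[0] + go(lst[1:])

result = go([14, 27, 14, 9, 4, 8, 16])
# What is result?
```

14 + 27 + 14 + 9 + 4 + 8 + 16 + 0 = 92

Answer: 92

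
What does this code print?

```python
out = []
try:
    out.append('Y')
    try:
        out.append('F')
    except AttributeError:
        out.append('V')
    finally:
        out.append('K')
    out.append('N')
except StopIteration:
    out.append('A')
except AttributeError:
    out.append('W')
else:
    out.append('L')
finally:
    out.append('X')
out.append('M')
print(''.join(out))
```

Execution trace: 'Y' (try body) → 'F' (inner try body, no exception) → 'K' (inner finally) → 'N' (try body, no exception) → 'L' (else) → 'X' (finally) → 'M' (after the try/except). Output: YFKNLXM

Answer: YFKNLXM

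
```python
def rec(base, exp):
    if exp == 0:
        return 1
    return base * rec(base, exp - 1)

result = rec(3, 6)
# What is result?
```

rec(3, 6) = 3 * 3 * 3 * 3 * 3 * 3 = 729

Answer: 729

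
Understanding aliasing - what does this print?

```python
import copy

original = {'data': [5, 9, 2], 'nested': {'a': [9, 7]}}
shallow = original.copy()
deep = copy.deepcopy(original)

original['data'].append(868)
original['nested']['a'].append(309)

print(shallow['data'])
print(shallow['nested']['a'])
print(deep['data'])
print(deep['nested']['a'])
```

Key concept: comparing shallow vs deep copy.
Step by step:
`original = {'data': [5, 9, 2], 'nested': {'a': [9, 7]}}` → original = {'data': [5, 9, 2], 'nested': {'a': [9, 7]}}
`shallow = original.copy()` → shallow = {'data': [5, 9, 2], 'nested': {'a': [9, 7]}}
`deep = copy.deepcopy(original)` → deep = {'data': [5, 9, 2], 'nested': {'a': [9, 7]}}
`original['data'].append(868)` → original = {'data': [5, 9, 2, 868], 'nested': {'a': [9, 7]}}; shallow = {'data': [5, 9, 2, 868], 'nested': {'a': [9, 7]}}
`original['nested']['a'].append(309)` → original = {'data': [5, 9, 2, 868], 'nested': {'a': [9, 7, 309]}}; shallow = {'data': [5, 9, 2, 868], 'nested': {'a': [9, 7, 309]}}
`print(shallow['data'])` → prints [5, 9, 2, 868]
`print(shallow['nested']['a'])` → prints [9, 7, 309]
`print(deep['data'])` → prints [5, 9, 2]
`print(deep['nested']['a'])` → prints [9, 7]

Answer:
[5, 9, 2, 868]
[9, 7, 309]
[5, 9, 2]
[9, 7]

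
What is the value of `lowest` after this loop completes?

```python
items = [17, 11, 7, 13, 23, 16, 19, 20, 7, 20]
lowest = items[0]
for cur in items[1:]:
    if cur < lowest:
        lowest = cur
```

Minimum of [17, 11, 7, 13, 23, 16, 19, 20, 7, 20]
`lowest` takes the values: 17 → 11 → 7

Answer: 7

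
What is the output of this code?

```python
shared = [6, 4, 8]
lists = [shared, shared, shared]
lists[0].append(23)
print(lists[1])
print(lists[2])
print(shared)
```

Key concept: list of same reference.
Step by step:
`shared = [6, 4, 8]` → shared = [6, 4, 8]
`lists = [shared, shared, shared]` → lists = [[6, 4, 8], [6, 4, 8], [6, 4, 8]]
`lists[0].append(23)` → shared = [6, 4, 8, 23]; lists = [[6, 4, 8, 23], [6, 4, 8, 23], [6, 4, 8, 23]]
`print(lists[1])` → prints [6, 4, 8, 23]
`print(lists[2])` → prints [6, 4, 8, 23]
`print(shared)` → prints [6, 4, 8, 23]

Answer:
[6, 4, 8, 23]
[6, 4, 8, 23]
[6, 4, 8, 23]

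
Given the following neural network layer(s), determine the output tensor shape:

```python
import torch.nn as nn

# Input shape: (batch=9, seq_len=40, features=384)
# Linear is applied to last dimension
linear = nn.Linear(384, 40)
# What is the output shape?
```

Input: (9, 40, 384) -> Output: (9, 40, 40)

Answer: (9, 40, 40)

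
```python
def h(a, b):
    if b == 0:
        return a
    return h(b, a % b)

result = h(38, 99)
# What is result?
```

h(38, 99) -> h(99, 38) -> h(38, 23) -> h(23, 15) -> h(15, 8) -> h(8, 7) -> h(7, 1) -> h(1, 0) -> 1

Answer: 1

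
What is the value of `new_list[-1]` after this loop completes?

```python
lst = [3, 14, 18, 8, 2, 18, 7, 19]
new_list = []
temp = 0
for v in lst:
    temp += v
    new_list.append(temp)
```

Cumulative sum ends at 89
`new_list` takes the values: [] → [3] → [3, 17] → [3, 17, 35] → [3, 17, 35, 43] → [3, 17, 35, 43, 45] → [3, 17, 35, 43, 45, 63] → [3, 17, 35, 43, 45, 63, 70] → [3, 17, 35, 43, 45, 63, 70, 89]
So `new_list[-1]` = 89

Answer: 89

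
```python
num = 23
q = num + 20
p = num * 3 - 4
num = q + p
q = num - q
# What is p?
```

Trace:
`num = 23` → num = 23
`q = num + 20` → q = 43
`p = num * 3 - 4` → p = 65
`num = q + p` → num = 108
`q = num - q` → q = 65
So p = 65

Answer: 65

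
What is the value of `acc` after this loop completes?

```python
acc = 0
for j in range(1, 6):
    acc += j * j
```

Sum of squares 1² to 5² = 55
`acc` takes the values: 0 → 1 → 5 → 14 → 30 → 55

Answer: 55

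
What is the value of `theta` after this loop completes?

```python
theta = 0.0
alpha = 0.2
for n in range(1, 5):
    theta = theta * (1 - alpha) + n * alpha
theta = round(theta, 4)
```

Moving average with lr=0.2
`theta` takes the values: 0.0 → 0.2 → 0.56 → 1.048 → 1.6384

Answer: 1.6384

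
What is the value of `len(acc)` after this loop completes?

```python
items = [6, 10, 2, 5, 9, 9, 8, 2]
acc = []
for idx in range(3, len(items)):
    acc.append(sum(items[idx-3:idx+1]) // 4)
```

Number of 4-element averages
`acc` takes the values: [] → [5] → [5, 6] → [5, 6, 6] → [5, 6, 6, 7] → [5, 6, 6, 7, 7]
So `len(acc)` = 5

Answer: 5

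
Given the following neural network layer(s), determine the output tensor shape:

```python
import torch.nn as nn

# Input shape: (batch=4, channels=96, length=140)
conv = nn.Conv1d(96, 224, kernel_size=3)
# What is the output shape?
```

Input: (4, 96, 140) -> Output: (4, 224, 138)

Answer: (4, 224, 138)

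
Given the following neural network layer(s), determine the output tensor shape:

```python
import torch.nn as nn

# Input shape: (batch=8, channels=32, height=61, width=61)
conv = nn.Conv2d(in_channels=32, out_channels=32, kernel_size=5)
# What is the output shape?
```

Input: (8, 32, 61, 61) -> Output: (8, 32, 57, 57)

Answer: (8, 32, 57, 57)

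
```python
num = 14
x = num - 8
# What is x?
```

Trace:
`num = 14` → num = 14
`x = num - 8` → x = 6
So x = 6

Answer: 6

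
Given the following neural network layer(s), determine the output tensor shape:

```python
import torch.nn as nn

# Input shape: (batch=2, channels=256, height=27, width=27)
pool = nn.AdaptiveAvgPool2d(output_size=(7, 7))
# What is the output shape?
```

Input: (2, 256, 27, 27) -> Output: (2, 256, 7, 7)

Answer: (2, 256, 7, 7)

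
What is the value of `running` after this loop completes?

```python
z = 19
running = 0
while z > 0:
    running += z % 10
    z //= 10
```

Sum digits of 19
`running` takes the values: 0 → 9 → 10

Answer: 10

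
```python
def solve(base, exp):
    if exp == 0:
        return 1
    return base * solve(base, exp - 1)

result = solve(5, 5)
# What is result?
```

solve(5, 5) = 5 * 5 * 5 * 5 * 5 = 3125

Answer: 3125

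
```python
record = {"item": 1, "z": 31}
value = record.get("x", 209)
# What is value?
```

Trace:
`record = {"item": 1, "z": 31}` → record = {'item': 1, 'z': 31}
`value = record.get("x", 209)` → value = 209
So value = 209

Answer: 209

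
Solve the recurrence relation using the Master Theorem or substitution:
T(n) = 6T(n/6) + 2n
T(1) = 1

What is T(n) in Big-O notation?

By Master Theorem: a=6, b=6, f(n)=2n. Since log_6(6) = 1 and f(n) = Θ(n^1), Case 2 applies. T(n) = O(n log n).

Answer: O(n log n)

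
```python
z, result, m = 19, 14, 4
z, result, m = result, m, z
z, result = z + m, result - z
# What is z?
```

Trace:
`z, result, m = 19, 14, 4` → z = 19; result = 14; m = 4
`z, result, m = result, m, z` → z = 14; result = 4; m = 19
`z, result = z + m, result - z` → z = 33; result = -10
So z = 33

Answer: 33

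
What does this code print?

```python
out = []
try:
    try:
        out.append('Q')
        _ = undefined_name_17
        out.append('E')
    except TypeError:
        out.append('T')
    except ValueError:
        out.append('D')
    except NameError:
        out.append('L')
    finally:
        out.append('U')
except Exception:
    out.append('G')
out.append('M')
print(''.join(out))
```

Execution trace: 'Q' (inner try body) → 'L' (inner except NameError) → 'U' (inner finally) → 'M' (after the try/except). Output: QLUM

Answer: QLUM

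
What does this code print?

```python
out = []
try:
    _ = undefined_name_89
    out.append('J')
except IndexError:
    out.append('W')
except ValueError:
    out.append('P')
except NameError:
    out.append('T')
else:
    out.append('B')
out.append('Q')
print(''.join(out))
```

Execution trace: 'T' (except NameError) → 'Q' (after the try/except). Output: TQ

Answer: TQ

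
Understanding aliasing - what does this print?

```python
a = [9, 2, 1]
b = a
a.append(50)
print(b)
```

Key concept: basic list aliasing.
Step by step:
`a = [9, 2, 1]` → a = [9, 2, 1]
`b = a` → b = [9, 2, 1] (same object as a)
`a.append(50)` → a = [9, 2, 1, 50] (same object as b); b = [9, 2, 1, 50] (same object as a)
`print(b)` → prints [9, 2, 1, 50]

Answer: [9, 2, 1, 50]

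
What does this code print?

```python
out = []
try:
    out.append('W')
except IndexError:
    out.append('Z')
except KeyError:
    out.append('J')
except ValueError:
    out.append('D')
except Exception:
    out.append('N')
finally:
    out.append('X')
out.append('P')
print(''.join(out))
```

Execution trace: 'W' (try body, no exception) → 'X' (finally) → 'P' (after the try/except). Output: WXP

Answer: WXP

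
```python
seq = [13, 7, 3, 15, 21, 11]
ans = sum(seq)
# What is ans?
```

Trace:
`seq = [13, 7, 3, 15, 21, 11]` → seq = [13, 7, 3, 15, 21, 11]
`ans = sum(seq)` → ans = 70
So ans = 70

Answer: 70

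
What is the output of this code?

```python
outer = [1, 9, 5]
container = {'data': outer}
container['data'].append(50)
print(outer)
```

Key concept: dict holds reference to list.
Step by step:
`outer = [1, 9, 5]` → outer = [1, 9, 5]
`container = {'data': outer}` → container = {'data': [1, 9, 5]}
`container['data'].append(50)` → outer = [1, 9, 5, 50]; container = {'data': [1, 9, 5, 50]}
`print(outer)` → prints [1, 9, 5, 50]

Answer: [1, 9, 5, 50]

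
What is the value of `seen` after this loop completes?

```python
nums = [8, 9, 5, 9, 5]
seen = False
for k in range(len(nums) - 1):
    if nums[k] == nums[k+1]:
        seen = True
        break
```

Check consecutive duplicates in [8, 9, 5, 9, 5]
`seen` takes the values: False

Answer: False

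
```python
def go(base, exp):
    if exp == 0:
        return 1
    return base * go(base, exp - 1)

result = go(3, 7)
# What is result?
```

go(3, 7) = 3 * 3 * 3 * 3 * 3 * 3 * 3 = 2187

Answer: 2187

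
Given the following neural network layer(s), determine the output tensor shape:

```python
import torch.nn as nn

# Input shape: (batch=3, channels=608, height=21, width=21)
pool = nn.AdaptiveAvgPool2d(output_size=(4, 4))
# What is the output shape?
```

Input: (3, 608, 21, 21) -> Output: (3, 608, 4, 4)

Answer: (3, 608, 4, 4)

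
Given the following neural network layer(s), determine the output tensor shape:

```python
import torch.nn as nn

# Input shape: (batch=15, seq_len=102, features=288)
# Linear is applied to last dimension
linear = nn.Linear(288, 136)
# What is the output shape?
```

Input: (15, 102, 288) -> Output: (15, 102, 136)

Answer: (15, 102, 136)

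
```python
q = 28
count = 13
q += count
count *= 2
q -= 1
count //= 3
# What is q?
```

Trace:
`q = 28` → q = 28
`count = 13` → count = 13
`q += count` → q = 41
`count *= 2` → count = 26
`q -= 1` → q = 40
`count //= 3` → count = 8
So q = 40

Answer: 40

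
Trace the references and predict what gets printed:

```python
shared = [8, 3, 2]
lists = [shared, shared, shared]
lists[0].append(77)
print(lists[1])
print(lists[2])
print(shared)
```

Key concept: list of same reference.
Step by step:
`shared = [8, 3, 2]` → shared = [8, 3, 2]
`lists = [shared, shared, shared]` → lists = [[8, 3, 2], [8, 3, 2], [8, 3, 2]]
`lists[0].append(77)` → shared = [8, 3, 2, 77]; lists = [[8, 3, 2, 77], [8, 3, 2, 77], [8, 3, 2, 77]]
`print(lists[1])` → prints [8, 3, 2, 77]
`print(lists[2])` → prints [8, 3, 2, 77]
`print(shared)` → prints [8, 3, 2, 77]

Answer:
[8, 3, 2, 77]
[8, 3, 2, 77]
[8, 3, 2, 77]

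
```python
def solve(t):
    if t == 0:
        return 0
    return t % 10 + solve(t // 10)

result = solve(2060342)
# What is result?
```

Sum of digits of 2060342: 2 + 4 + 3 + 0 + 6 + 0 + 2 = 17

Answer: 17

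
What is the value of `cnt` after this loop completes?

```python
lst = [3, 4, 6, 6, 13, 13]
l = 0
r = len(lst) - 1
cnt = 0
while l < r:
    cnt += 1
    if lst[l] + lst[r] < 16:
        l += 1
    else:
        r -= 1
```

Steps to find pair summing to 16
`cnt` takes the values: 0 → 1 → 2 → 3 → 4 → 5

Answer: 5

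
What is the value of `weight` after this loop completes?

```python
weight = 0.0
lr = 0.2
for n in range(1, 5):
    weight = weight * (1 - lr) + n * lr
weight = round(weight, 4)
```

Moving average with lr=0.2
`weight` takes the values: 0.0 → 0.2 → 0.56 → 1.048 → 1.6384

Answer: 1.6384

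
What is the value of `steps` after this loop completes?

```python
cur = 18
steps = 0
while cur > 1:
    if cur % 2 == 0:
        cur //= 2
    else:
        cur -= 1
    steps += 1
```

Steps to reduce 18 to 1
`steps` takes the values: 0 → 1 → 2 → 3 → 4 → 5

Answer: 5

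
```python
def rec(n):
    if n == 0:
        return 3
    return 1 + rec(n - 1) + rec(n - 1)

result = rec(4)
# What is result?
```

rec(n) = 1 + 2·rec(n-1), rec(0)=3. Closed form: (3+1)·2^4 - 1 = 63.

Answer: 63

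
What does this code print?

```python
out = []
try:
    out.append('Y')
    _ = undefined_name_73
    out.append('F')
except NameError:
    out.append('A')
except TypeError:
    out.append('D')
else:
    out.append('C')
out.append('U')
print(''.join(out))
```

Execution trace: 'Y' (try body) → 'A' (except NameError) → 'U' (after the try/except). Output: YAU

Answer: YAU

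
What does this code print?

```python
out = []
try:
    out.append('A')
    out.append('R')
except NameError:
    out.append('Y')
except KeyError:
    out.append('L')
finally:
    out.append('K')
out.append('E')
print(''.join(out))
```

Execution trace: 'A' (try body) → 'R' (try body, no exception) → 'K' (finally) → 'E' (after the try/except). Output: ARKE

Answer: ARKE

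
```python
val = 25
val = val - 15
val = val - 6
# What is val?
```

Trace:
`val = 25` → val = 25
`val = val - 15` → val = 10
`val = val - 6` → val = 4
So val = 4

Answer: 4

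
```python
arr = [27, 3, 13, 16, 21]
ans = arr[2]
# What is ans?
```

Trace:
`arr = [27, 3, 13, 16, 21]` → arr = [27, 3, 13, 16, 21]
`ans = arr[2]` → ans = 13
So ans = 13

Answer: 13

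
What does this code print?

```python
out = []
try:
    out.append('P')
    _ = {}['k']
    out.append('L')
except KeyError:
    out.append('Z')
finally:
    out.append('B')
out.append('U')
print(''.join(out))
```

Execution trace: 'P' (try body) → 'Z' (except KeyError) → 'B' (finally) → 'U' (after the try/except). Output: PZBU

Answer: PZBU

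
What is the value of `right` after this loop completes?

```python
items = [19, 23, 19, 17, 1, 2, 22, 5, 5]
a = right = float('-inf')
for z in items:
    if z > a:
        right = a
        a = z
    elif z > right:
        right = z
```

Second largest (with repeats) in [19, 23, 19, 17, 1, 2, 22, 5, 5]
`right` takes the values: -inf → 19 → 22

Answer: 22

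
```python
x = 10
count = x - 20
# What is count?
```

Trace:
`x = 10` → x = 10
`count = x - 20` → count = -10
So count = -10

Answer: -10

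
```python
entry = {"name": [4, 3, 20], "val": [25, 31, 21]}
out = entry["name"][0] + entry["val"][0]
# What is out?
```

Trace:
`entry = {"name": [4, 3, 20], "val": [25, 31, 21]}` → entry = {'name': [4, 3, 20], 'val': [25, 31, 21]}
`out = entry["name"][0] + entry["val"][0]` → out = 29
So out = 29

Answer: 29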